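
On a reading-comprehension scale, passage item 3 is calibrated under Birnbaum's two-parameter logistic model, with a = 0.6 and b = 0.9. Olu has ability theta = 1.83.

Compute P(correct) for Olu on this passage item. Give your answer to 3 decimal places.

P(theta) = 1 / (1 + exp(−a(theta − b)))
Exponent: 0.6 × (1.83 − 0.9) = 0.5580
1/(1 + e^{-0.5580}) = 0.6360

0.636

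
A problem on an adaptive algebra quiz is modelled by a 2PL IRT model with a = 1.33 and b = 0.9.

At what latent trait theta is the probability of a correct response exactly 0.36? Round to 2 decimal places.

P(theta) = 1 / (1 + exp(−a(theta − b)))
logit = ln(0.3600/0.6400) = -0.5754
theta = b + logit/(a) = 0.9 + (-0.5754)/1.3300 = 0.4674

0.47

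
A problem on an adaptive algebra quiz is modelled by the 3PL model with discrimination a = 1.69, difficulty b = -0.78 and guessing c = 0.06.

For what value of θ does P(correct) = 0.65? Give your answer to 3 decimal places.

-0.471

P(θ) = c + (1 − c) · 1 / (1 + exp(−a(θ − b)))
Remove guessing floor: (0.65 − 0.06)/(1 − 0.06) = 0.6277
logit = ln(0.6277/0.3723) = 0.5222
θ = b + logit/(a) = -0.78 + 0.5222/1.6900 = -0.4710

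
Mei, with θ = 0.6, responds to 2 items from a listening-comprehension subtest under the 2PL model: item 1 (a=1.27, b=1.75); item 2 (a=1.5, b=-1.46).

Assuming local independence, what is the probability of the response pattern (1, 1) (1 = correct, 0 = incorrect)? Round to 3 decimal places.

P(θ) = 1 / (1 + exp(−a(θ − b)))
P_1 = 1/(1+e^{1.4605}) = 0.1884
P_2 = 1/(1+e^{-3.0900}) = 0.9565
L = P_1 × P_2 = 0.1884 × 0.9565 = 0.18019

0.180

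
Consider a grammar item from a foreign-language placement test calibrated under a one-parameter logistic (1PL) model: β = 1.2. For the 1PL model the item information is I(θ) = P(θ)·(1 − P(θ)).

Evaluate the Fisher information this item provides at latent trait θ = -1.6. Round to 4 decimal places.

P = 1/(1+e^{2.8000}) = 0.0573
P(1−P) = 0.0573 × 0.9427 = 0.0540
I = P(1−P) = 0.05404

0.0540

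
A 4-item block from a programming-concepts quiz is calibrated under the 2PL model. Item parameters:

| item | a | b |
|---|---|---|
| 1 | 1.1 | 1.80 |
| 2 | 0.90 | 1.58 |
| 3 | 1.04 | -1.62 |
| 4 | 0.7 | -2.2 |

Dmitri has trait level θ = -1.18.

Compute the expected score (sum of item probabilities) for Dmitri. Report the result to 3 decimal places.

1.397

P(θ) = 1 / (1 + exp(−a(θ − b)))
P_1 = 1/(1+e^{3.2780}) = 0.0363
P_2 = 1/(1+e^{2.4840}) = 0.0770
P_3 = 1/(1+e^{-0.4576}) = 0.6124
P_4 = 1/(1+e^{-0.7140}) = 0.6713
E[score] = 0.0363 + 0.0770 + 0.6124 + 0.6713 = 1.3971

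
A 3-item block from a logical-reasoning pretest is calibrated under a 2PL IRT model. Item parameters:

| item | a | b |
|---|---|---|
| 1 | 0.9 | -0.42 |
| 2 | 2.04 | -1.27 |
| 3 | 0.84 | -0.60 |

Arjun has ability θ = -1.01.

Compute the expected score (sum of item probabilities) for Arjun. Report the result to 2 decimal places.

P(θ) = 1 / (1 + exp(−a(θ − b)))
P_1 = 1/(1+e^{0.5310}) = 0.3703
P_2 = 1/(1+e^{-0.5304}) = 0.6296
P_3 = 1/(1+e^{0.3444}) = 0.4147
E[score] = 0.3703 + 0.6296 + 0.4147 = 1.4146

1.41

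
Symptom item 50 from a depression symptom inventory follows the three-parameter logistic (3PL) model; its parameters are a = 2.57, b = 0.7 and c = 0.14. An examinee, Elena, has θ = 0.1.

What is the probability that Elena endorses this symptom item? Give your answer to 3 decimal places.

0.292

P(θ) = c + (1 − c) · 1 / (1 + exp(−a(θ − b)))
Exponent: 2.57 × (0.1 − 0.7) = -1.5420
1/(1 + e^{1.5420}) = 0.1762
P = 0.14 + 0.86 × 0.1762 = 0.2916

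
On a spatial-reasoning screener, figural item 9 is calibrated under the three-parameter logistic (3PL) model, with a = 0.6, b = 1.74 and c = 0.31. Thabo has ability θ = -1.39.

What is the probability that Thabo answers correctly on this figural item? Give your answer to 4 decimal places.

P(θ) = c + (1 − c) · 1 / (1 + exp(−a(θ − b)))
Exponent: 0.6 × (-1.39 − 1.74) = -1.8780
1/(1 + e^{1.8780}) = 0.1326
P = 0.31 + 0.69 × 0.1326 = 0.4015

0.4015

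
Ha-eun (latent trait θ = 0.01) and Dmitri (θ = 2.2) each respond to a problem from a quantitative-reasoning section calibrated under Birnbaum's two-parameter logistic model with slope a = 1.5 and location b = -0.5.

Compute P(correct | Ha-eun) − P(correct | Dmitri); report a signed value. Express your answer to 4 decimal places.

-0.3004

P(θ) = 1 / (1 + exp(−a(θ − b)))
P(Ha-eun) = 0.6824  [exponent 0.7650]
P(Dmitri) = 0.9829  [exponent 4.0500]
Difference = 0.6824 − 0.9829 = -0.3004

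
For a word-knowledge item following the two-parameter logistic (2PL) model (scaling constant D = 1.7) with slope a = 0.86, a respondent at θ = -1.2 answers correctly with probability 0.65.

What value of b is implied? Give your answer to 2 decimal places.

-1.62

P(θ) = 1 / (1 + exp(−D·a(θ − b)))
logit(0.65) = ln(0.65/0.35) = 0.6190
b = θ − logit/(1.7·a) = -1.2 − 0.6190/1.4620 = -1.6234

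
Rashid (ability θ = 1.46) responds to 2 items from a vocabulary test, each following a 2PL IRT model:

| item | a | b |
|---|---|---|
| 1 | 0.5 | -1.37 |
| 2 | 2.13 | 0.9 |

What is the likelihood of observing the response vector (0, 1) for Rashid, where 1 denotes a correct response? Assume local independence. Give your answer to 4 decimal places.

0.1500

P(θ) = 1 / (1 + exp(−a(θ − b)))
P_1 = 1/(1+e^{-1.4150}) = 0.8046
P_2 = 1/(1+e^{-1.1928}) = 0.7672
L = (1−P_1) × P_2 = 0.1954 × 0.7672 = 0.14995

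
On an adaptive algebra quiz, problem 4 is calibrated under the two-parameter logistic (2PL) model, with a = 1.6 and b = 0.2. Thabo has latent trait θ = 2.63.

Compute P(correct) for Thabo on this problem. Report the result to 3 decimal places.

P(θ) = 1 / (1 + exp(−a(θ − b)))
Exponent: 1.6 × (2.63 − 0.2) = 3.8880
1/(1 + e^{-3.8880}) = 0.9799

0.980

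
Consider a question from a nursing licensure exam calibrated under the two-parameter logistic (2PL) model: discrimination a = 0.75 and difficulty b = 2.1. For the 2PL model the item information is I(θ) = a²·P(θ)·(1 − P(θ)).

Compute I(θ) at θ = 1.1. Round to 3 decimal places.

0.123

P = 1/(1+e^{0.7500}) = 0.3208
P(1−P) = 0.3208 × 0.6792 = 0.2179
I = a² × P(1−P) = 0.75² × 0.2179 = 0.12257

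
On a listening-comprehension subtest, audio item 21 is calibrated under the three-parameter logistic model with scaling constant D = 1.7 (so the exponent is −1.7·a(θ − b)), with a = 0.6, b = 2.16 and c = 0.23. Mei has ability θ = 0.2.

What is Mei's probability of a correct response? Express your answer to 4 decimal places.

P(θ) = c + (1 − c) · 1 / (1 + exp(−D·a(θ − b)))
Exponent: 1.7 × 0.6 × (0.2 − 2.16) = -1.9992
1/(1 + e^{1.9992}) = 0.1193
P = 0.23 + 0.77 × 0.1193 = 0.3219

0.3219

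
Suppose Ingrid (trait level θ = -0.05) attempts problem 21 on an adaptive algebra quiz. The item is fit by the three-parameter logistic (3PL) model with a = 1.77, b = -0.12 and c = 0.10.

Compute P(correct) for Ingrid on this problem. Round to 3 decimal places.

0.578

P(θ) = c + (1 − c) · 1 / (1 + exp(−a(θ − b)))
Exponent: 1.77 × (-0.05 − (-0.12)) = 0.1239
1/(1 + e^{-0.1239}) = 0.5309
P = 0.10 + 0.90 × 0.5309 = 0.5778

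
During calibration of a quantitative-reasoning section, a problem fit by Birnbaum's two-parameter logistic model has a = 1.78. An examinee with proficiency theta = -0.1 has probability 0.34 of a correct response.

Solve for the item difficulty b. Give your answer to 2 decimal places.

0.27

P(theta) = 1 / (1 + exp(−a(theta − b)))
logit(0.34) = ln(0.34/0.66) = -0.6633
b = theta − logit/(a) = -0.1 − (-0.6633)/1.7800 = 0.2726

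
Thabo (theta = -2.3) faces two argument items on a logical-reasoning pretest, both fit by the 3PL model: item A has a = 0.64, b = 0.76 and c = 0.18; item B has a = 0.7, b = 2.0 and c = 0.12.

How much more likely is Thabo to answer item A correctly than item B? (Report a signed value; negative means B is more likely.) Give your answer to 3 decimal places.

0.120

P(theta) = c + (1 − c) · 1 / (1 + exp(−a(theta − b)))
P_A = 0.2814
P_B = 0.1613
P_A − P_B = 0.1200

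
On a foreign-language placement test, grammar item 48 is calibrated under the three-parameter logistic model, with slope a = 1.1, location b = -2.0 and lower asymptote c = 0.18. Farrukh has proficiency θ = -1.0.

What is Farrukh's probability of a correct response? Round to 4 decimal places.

0.7952

P(θ) = c + (1 − c) · 1 / (1 + exp(−a(θ − b)))
Exponent: 1.1 × (-1.0 − (-2.0)) = 1.1000
1/(1 + e^{-1.1000}) = 0.7503
P = 0.18 + 0.82 × 0.7503 = 0.7952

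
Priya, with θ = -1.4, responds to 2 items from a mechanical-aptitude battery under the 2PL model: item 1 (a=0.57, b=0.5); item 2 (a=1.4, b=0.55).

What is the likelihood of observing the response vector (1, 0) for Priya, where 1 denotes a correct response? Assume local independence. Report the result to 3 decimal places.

0.237

P(θ) = 1 / (1 + exp(−a(θ − b)))
P_1 = 1/(1+e^{1.0830}) = 0.2529
P_2 = 1/(1+e^{2.7300}) = 0.0612
L = P_1 × (1−P_2) = 0.2529 × 0.9388 = 0.23745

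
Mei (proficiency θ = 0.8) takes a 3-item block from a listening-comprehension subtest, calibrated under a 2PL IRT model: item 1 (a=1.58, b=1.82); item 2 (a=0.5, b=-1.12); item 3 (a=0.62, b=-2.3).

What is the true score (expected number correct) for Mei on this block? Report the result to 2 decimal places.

1.76

P(θ) = 1 / (1 + exp(−a(θ − b)))
P_1 = 1/(1+e^{1.6116}) = 0.1664
P_2 = 1/(1+e^{-0.9600}) = 0.7231
P_3 = 1/(1+e^{-1.9220}) = 0.8724
E[score] = 0.1664 + 0.7231 + 0.8724 = 1.7618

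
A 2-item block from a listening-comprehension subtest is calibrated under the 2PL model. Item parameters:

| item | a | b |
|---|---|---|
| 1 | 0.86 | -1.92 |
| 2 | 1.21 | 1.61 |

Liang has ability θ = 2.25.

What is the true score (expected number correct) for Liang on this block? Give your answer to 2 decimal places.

P(θ) = 1 / (1 + exp(−a(θ − b)))
P_1 = 1/(1+e^{-3.5862}) = 0.9730
P_2 = 1/(1+e^{-0.7744}) = 0.6845
E[score] = 0.9730 + 0.6845 = 1.6575

1.66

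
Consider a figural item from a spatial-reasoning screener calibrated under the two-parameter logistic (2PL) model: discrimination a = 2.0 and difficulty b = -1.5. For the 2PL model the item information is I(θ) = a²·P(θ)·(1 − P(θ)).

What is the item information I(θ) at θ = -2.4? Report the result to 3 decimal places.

0.487

P = 1/(1+e^{1.8000}) = 0.1419
P(1−P) = 0.1419 × 0.8581 = 0.1217
I = a² × P(1−P) = 2.0² × 0.1217 = 0.48692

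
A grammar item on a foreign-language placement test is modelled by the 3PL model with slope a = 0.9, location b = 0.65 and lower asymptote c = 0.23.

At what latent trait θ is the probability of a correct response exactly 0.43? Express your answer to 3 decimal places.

-0.514

P(θ) = c + (1 − c) · 1 / (1 + exp(−a(θ − b)))
Remove guessing floor: (0.43 − 0.23)/(1 − 0.23) = 0.2597
logit = ln(0.2597/0.7403) = -1.0473
θ = b + logit/(a) = 0.65 + (-1.0473)/0.9000 = -0.5137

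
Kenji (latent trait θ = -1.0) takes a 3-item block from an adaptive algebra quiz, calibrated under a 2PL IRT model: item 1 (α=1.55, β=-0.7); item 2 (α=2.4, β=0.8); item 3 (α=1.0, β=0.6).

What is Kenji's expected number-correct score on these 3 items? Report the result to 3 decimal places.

0.567

P(θ) = 1 / (1 + exp(−α(θ − β)))
P_1 = 1/(1+e^{0.4650}) = 0.3858
P_2 = 1/(1+e^{4.3200}) = 0.0131
P_3 = 1/(1+e^{1.6000}) = 0.1680
E[score] = 0.3858 + 0.0131 + 0.1680 = 0.5669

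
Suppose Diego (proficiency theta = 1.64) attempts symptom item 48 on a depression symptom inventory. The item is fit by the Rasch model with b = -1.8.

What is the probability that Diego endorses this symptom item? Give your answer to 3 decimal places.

P(theta) = 1 / (1 + exp(−(theta − b)))
Exponent: (1.64 − (-1.8)) = 3.4400
1/(1 + e^{-3.4400}) = 0.9689
P = 0.9689

0.969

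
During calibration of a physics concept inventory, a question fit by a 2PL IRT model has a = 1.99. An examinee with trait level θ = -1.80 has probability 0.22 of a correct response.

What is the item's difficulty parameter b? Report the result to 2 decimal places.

-1.16

P(θ) = 1 / (1 + exp(−a(θ − b)))
logit(0.22) = ln(0.22/0.78) = -1.2657
b = θ − logit/(a) = -1.80 − (-1.2657)/1.9900 = -1.1640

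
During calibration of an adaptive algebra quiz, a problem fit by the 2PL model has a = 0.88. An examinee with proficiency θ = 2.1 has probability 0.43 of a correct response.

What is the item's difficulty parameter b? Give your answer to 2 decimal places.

2.42

P(θ) = 1 / (1 + exp(−a(θ − b)))
logit(0.43) = ln(0.43/0.57) = -0.2819
b = θ − logit/(a) = 2.1 − (-0.2819)/0.8800 = 2.4203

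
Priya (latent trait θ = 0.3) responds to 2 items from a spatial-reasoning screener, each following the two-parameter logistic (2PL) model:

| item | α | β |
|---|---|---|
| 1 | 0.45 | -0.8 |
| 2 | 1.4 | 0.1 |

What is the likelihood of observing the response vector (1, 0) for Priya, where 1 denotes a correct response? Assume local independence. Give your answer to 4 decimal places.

P(θ) = 1 / (1 + exp(−α(θ − β)))
P_1 = 1/(1+e^{-0.4950}) = 0.6213
P_2 = 1/(1+e^{-0.2800}) = 0.5695
L = P_1 × (1−P_2) = 0.6213 × 0.4305 = 0.26743

0.2674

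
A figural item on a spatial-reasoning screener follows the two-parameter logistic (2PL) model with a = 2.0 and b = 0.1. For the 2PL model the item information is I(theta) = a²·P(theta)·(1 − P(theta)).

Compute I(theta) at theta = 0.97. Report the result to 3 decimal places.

P = 1/(1+e^{-1.7400}) = 0.8507
P(1−P) = 0.8507 × 0.1493 = 0.1270
I = a² × P(1−P) = 2.0² × 0.1270 = 0.50807

0.508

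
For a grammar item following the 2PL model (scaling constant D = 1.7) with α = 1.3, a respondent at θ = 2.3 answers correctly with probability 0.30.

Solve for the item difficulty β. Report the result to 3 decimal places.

P(θ) = 1 / (1 + exp(−D·α(θ − β)))
logit(0.30) = ln(0.30/0.70) = -0.8473
β = θ − logit/(1.7·α) = 2.3 − (-0.8473)/2.2100 = 2.6834

2.683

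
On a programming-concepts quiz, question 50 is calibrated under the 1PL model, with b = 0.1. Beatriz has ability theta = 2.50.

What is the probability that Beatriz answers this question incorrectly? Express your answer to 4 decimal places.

0.0832

P(theta) = 1 / (1 + exp(−(theta − b)))
Exponent: (2.50 − 0.1) = 2.4000
1/(1 + e^{-2.4000}) = 0.9168
P = 0.9168
P(incorrect) = 1 − 0.9168 = 0.0832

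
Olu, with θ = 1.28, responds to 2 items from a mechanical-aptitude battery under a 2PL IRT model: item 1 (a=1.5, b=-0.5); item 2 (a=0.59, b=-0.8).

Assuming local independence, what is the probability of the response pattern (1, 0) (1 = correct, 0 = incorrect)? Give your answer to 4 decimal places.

P(θ) = 1 / (1 + exp(−a(θ − b)))
P_1 = 1/(1+e^{-2.6700}) = 0.9352
P_2 = 1/(1+e^{-1.2272}) = 0.7733
L = P_1 × (1−P_2) = 0.9352 × 0.2267 = 0.21199

0.2120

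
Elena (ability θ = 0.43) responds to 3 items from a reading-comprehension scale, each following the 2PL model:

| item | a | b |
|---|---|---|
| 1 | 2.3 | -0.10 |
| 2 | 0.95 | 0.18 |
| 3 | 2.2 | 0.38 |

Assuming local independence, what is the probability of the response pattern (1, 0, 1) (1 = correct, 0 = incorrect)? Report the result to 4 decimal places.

P(θ) = 1 / (1 + exp(−a(θ − b)))
P_1 = 1/(1+e^{-1.2190}) = 0.7719
P_2 = 1/(1+e^{-0.2375}) = 0.5591
P_3 = 1/(1+e^{-0.1100}) = 0.5275
L = P_1 × (1−P_2) × P_3 = 0.7719 × 0.4409 × 0.5275 = 0.17951

0.1795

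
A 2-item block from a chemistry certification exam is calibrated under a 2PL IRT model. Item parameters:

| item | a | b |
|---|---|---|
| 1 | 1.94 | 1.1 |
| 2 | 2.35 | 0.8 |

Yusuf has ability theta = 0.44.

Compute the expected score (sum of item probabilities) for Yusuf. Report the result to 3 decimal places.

P(theta) = 1 / (1 + exp(−a(theta − b)))
P_1 = 1/(1+e^{1.2804}) = 0.2175
P_2 = 1/(1+e^{0.8460}) = 0.3003
E[score] = 0.2175 + 0.3003 = 0.5178

0.518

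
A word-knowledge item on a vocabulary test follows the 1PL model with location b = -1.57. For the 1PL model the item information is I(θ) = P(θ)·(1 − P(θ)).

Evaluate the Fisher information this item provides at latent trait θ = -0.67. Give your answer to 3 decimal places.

P = 1/(1+e^{-0.9000}) = 0.7109
P(1−P) = 0.7109 × 0.2891 = 0.2055
I = P(1−P) = 0.20550

0.206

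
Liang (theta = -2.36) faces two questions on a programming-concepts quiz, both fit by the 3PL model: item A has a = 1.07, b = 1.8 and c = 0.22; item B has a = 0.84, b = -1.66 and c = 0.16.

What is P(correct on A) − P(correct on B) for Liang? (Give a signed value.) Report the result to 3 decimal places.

P(theta) = c + (1 − c) · 1 / (1 + exp(−a(theta − b)))
P_A = 0.2290
P_B = 0.4600
P_A − P_B = -0.2310

-0.231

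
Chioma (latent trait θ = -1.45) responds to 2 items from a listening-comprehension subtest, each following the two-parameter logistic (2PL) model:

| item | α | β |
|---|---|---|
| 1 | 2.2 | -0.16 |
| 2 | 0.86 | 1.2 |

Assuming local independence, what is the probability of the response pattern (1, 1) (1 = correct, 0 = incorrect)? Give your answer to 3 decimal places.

P(θ) = 1 / (1 + exp(−α(θ − β)))
P_1 = 1/(1+e^{2.8380}) = 0.0553
P_2 = 1/(1+e^{2.2790}) = 0.0929
L = P_1 × P_2 = 0.0553 × 0.0929 = 0.00514

0.005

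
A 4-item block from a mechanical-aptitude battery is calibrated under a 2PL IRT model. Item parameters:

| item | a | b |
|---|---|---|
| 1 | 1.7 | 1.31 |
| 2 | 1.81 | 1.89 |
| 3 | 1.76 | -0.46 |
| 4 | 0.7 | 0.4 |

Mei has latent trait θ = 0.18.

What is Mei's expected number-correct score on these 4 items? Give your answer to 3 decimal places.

1.388

P(θ) = 1 / (1 + exp(−a(θ − b)))
P_1 = 1/(1+e^{1.9210}) = 0.1278
P_2 = 1/(1+e^{3.0951}) = 0.0433
P_3 = 1/(1+e^{-1.1264}) = 0.7552
P_4 = 1/(1+e^{0.1540}) = 0.4616
E[score] = 0.1278 + 0.0433 + 0.7552 + 0.4616 = 1.3878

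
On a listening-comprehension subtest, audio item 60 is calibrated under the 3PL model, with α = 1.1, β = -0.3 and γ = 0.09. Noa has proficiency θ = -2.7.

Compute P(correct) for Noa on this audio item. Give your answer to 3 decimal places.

0.151

P(θ) = γ + (1 − γ) · 1 / (1 + exp(−α(θ − β)))
Exponent: 1.1 × (-2.7 − (-0.3)) = -2.6400
1/(1 + e^{2.6400}) = 0.0666
P = 0.09 + 0.91 × 0.0666 = 0.1506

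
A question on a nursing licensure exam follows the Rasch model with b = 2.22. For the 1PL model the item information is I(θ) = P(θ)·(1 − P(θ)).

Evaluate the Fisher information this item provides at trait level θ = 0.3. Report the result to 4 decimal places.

P = 1/(1+e^{1.9200}) = 0.1279
P(1−P) = 0.1279 × 0.8721 = 0.1115
I = P(1−P) = 0.11151

0.1115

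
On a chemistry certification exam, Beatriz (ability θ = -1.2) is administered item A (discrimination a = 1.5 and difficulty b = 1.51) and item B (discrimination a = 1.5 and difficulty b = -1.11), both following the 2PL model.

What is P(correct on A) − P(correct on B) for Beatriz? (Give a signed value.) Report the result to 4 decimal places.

P(θ) = 1 / (1 + exp(−a(θ − b)))
P_A = 0.0169
P_B = 0.4663
P_A − P_B = -0.4494

-0.4494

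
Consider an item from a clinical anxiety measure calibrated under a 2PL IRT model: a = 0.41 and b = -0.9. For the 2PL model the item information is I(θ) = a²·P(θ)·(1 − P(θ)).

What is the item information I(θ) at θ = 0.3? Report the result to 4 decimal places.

0.0396

P = 1/(1+e^{-0.4920}) = 0.6206
P(1−P) = 0.6206 × 0.3794 = 0.2355
I = a² × P(1−P) = 0.41² × 0.2355 = 0.03958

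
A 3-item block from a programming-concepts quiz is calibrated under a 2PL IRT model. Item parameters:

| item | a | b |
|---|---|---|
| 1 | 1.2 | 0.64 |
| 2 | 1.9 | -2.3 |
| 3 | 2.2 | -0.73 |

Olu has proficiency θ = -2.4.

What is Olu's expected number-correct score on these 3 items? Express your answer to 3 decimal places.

P(θ) = 1 / (1 + exp(−a(θ − b)))
P_1 = 1/(1+e^{3.6480}) = 0.0254
P_2 = 1/(1+e^{0.1900}) = 0.4526
P_3 = 1/(1+e^{3.6740}) = 0.0247
E[score] = 0.0254 + 0.4526 + 0.0247 = 0.5028

0.503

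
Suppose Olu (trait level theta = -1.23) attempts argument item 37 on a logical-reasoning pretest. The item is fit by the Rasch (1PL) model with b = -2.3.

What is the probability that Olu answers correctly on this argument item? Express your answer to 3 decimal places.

P(theta) = 1 / (1 + exp(−(theta − b)))
Exponent: (-1.23 − (-2.3)) = 1.0700
1/(1 + e^{-1.0700}) = 0.7446
P = 0.7446

0.745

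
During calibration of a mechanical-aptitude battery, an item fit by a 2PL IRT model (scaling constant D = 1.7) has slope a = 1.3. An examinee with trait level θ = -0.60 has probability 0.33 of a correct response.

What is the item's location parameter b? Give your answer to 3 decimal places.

P(θ) = 1 / (1 + exp(−D·a(θ − b)))
logit(0.33) = ln(0.33/0.67) = -0.7082
b = θ − logit/(1.7·a) = -0.60 − (-0.7082)/2.2100 = -0.2796

-0.280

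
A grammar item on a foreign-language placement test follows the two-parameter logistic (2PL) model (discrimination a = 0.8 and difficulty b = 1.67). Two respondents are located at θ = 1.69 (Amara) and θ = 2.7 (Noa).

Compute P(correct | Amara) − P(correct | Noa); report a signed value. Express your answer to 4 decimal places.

-0.1911

P(θ) = 1 / (1 + exp(−a(θ − b)))
P(Amara) = 0.5040  [exponent 0.0160]
P(Noa) = 0.6951  [exponent 0.8240]
Difference = 0.5040 − 0.6951 = -0.1911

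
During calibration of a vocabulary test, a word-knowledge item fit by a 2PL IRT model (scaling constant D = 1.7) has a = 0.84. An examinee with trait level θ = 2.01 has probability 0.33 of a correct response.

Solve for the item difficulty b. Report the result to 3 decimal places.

2.506

P(θ) = 1 / (1 + exp(−D·a(θ − b)))
logit(0.33) = ln(0.33/0.67) = -0.7082
b = θ − logit/(1.7·a) = 2.01 − (-0.7082)/1.4280 = 2.5059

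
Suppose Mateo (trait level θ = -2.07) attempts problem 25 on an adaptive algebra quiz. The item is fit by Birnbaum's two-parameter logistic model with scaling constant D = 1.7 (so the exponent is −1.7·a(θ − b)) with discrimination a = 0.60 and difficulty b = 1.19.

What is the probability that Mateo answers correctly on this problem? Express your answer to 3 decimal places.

0.035

P(θ) = 1 / (1 + exp(−D·a(θ − b)))
Exponent: 1.7 × 0.60 × (-2.07 − 1.19) = -3.3252
1/(1 + e^{3.3252}) = 0.0347
P = 0.0347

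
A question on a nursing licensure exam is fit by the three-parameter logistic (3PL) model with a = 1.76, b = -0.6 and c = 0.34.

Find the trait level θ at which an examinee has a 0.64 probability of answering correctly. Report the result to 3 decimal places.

-0.704

P(θ) = c + (1 − c) · 1 / (1 + exp(−a(θ − b)))
Remove guessing floor: (0.64 − 0.34)/(1 − 0.34) = 0.4545
logit = ln(0.4545/0.5455) = -0.1823
θ = b + logit/(a) = -0.6 + (-0.1823)/1.7600 = -0.7036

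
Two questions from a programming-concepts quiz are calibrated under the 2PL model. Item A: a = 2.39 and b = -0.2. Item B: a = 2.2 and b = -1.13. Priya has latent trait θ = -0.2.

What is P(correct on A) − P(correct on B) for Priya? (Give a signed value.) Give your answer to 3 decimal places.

P(θ) = 1 / (1 + exp(−a(θ − b)))
P_A = 0.5000
P_B = 0.8855
P_A − P_B = -0.3855

-0.386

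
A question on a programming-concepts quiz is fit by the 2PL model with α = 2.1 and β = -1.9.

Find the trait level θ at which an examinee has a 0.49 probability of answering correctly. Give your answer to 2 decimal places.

-1.92

P(θ) = 1 / (1 + exp(−α(θ − β)))
logit = ln(0.4900/0.5100) = -0.0400
θ = β + logit/(α) = -1.9 + (-0.0400)/2.1000 = -1.9191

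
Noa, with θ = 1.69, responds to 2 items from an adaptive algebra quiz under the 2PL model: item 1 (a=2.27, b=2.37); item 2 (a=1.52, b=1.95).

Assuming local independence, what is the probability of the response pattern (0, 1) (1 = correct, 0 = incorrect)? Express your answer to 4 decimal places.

0.3316

P(θ) = 1 / (1 + exp(−a(θ − b)))
P_1 = 1/(1+e^{1.5436}) = 0.1760
P_2 = 1/(1+e^{0.3952}) = 0.4025
L = (1−P_1) × P_2 = 0.8240 × 0.4025 = 0.33163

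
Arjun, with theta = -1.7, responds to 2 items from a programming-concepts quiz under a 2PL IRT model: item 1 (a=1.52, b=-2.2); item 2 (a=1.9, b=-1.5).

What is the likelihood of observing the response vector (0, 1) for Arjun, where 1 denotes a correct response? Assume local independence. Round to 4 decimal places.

0.1294

P(theta) = 1 / (1 + exp(−a(theta − b)))
P_1 = 1/(1+e^{-0.7600}) = 0.6814
P_2 = 1/(1+e^{0.3800}) = 0.4061
L = (1−P_1) × P_2 = 0.3186 × 0.4061 = 0.12941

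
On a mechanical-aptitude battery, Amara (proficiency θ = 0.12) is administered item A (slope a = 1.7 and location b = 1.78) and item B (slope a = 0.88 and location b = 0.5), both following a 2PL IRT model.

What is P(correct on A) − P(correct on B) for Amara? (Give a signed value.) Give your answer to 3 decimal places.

P(θ) = 1 / (1 + exp(−a(θ − b)))
P_A = 0.0561
P_B = 0.4172
P_A − P_B = -0.3610

-0.361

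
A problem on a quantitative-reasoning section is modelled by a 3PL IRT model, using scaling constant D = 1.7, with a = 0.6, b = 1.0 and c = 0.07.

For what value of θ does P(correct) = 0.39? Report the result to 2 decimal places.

P(θ) = c + (1 − c) · 1 / (1 + exp(−D·a(θ − b)))
Remove guessing floor: (0.39 − 0.07)/(1 − 0.07) = 0.3441
logit = ln(0.3441/0.6559) = -0.6451
θ = b + logit/(1.7·a) = 1.0 + (-0.6451)/1.0200 = 0.3675

0.37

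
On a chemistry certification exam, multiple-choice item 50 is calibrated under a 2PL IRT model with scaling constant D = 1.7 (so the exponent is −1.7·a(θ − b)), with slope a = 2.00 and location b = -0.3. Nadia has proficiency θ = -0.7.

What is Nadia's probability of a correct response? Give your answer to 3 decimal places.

0.204

P(θ) = 1 / (1 + exp(−D·a(θ − b)))
Exponent: 1.7 × 2.00 × (-0.7 − (-0.3)) = -1.3600
1/(1 + e^{1.3600}) = 0.2042
P = 0.2042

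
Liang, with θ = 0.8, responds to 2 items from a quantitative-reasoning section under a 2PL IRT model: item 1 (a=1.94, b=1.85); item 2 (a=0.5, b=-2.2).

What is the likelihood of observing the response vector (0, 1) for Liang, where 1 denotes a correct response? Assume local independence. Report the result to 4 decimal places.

P(θ) = 1 / (1 + exp(−a(θ − b)))
P_1 = 1/(1+e^{2.0370}) = 0.1154
P_2 = 1/(1+e^{-1.5000}) = 0.8176
L = (1−P_1) × P_2 = 0.8846 × 0.8176 = 0.72325

0.7232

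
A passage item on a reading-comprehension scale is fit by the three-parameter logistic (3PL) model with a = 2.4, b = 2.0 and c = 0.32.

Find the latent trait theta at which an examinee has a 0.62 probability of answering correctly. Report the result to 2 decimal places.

P(theta) = c + (1 − c) · 1 / (1 + exp(−a(theta − b)))
Remove guessing floor: (0.62 − 0.32)/(1 − 0.32) = 0.4412
logit = ln(0.4412/0.5588) = -0.2364
theta = b + logit/(a) = 2.0 + (-0.2364)/2.4000 = 1.9015

1.90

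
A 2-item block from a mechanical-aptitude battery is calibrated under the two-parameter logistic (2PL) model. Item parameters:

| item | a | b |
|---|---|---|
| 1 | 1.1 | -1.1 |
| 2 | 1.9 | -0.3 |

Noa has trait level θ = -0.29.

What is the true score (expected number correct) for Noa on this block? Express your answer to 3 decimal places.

P(θ) = 1 / (1 + exp(−a(θ − b)))
P_1 = 1/(1+e^{-0.8910}) = 0.7091
P_2 = 1/(1+e^{-0.0190}) = 0.5047
E[score] = 0.7091 + 0.5047 = 1.2138

1.214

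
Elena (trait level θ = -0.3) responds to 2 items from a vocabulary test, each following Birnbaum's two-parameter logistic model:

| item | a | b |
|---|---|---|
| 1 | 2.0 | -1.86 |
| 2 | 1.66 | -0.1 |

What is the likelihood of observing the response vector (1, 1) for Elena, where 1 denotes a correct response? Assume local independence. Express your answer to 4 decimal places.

P(θ) = 1 / (1 + exp(−a(θ − b)))
P_1 = 1/(1+e^{-3.1200}) = 0.9577
P_2 = 1/(1+e^{0.3320}) = 0.4178
L = P_1 × P_2 = 0.9577 × 0.4178 = 0.40009

0.4001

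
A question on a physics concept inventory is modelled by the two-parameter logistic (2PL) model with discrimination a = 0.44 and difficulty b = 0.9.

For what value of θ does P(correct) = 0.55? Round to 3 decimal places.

P(θ) = 1 / (1 + exp(−a(θ − b)))
logit = ln(0.5500/0.4500) = 0.2007
θ = b + logit/(a) = 0.9 + 0.2007/0.4400 = 1.3561

1.356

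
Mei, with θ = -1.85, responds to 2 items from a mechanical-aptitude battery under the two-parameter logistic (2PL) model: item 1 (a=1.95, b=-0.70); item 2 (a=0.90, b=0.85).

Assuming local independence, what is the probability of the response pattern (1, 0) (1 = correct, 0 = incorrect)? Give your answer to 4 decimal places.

0.0882

P(θ) = 1 / (1 + exp(−a(θ − b)))
P_1 = 1/(1+e^{2.2425}) = 0.0960
P_2 = 1/(1+e^{2.4300}) = 0.0809
L = P_1 × (1−P_2) = 0.0960 × 0.9191 = 0.08823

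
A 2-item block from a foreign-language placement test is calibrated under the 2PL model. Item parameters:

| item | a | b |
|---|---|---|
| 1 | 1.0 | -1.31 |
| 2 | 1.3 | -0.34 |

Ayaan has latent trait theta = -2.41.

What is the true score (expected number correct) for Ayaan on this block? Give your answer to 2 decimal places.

0.31

P(theta) = 1 / (1 + exp(−a(theta − b)))
P_1 = 1/(1+e^{1.1000}) = 0.2497
P_2 = 1/(1+e^{2.6910}) = 0.0635
E[score] = 0.2497 + 0.0635 = 0.3132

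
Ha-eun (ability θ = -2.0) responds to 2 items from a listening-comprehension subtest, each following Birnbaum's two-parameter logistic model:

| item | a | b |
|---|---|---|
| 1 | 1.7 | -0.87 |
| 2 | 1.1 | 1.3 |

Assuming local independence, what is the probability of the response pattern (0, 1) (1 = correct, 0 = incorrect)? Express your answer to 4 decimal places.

0.0225

P(θ) = 1 / (1 + exp(−a(θ − b)))
P_1 = 1/(1+e^{1.9210}) = 0.1278
P_2 = 1/(1+e^{3.6300}) = 0.0258
L = (1−P_1) × P_2 = 0.8722 × 0.0258 = 0.02253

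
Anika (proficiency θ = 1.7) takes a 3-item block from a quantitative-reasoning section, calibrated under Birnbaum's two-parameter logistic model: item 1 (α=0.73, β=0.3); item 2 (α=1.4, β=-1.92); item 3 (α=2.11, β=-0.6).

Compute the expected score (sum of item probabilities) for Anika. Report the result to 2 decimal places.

P(θ) = 1 / (1 + exp(−α(θ − β)))
P_1 = 1/(1+e^{-1.0220}) = 0.7354
P_2 = 1/(1+e^{-5.0680}) = 0.9937
P_3 = 1/(1+e^{-4.8530}) = 0.9923
E[score] = 0.7354 + 0.9937 + 0.9923 = 2.7214

2.72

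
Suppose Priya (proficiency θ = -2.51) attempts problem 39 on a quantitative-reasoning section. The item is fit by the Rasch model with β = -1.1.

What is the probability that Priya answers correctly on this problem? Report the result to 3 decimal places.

P(θ) = 1 / (1 + exp(−(θ − β)))
Exponent: (-2.51 − (-1.1)) = -1.4100
1/(1 + e^{1.4100}) = 0.1962
P = 0.1962

0.196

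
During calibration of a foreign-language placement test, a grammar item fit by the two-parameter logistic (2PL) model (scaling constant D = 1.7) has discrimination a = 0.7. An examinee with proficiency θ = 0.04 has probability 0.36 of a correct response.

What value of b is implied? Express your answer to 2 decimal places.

0.52

P(θ) = 1 / (1 + exp(−D·a(θ − b)))
logit(0.36) = ln(0.36/0.64) = -0.5754
b = θ − logit/(1.7·a) = 0.04 − (-0.5754)/1.1900 = 0.5235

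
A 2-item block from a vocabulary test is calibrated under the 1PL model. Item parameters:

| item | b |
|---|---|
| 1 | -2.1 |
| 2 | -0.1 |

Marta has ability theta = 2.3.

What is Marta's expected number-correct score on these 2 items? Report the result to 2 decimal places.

P(theta) = 1 / (1 + exp(−(theta − b)))
P_1 = 1/(1+e^{-4.4000}) = 0.9879
P_2 = 1/(1+e^{-2.4000}) = 0.9168
E[score] = 0.9879 + 0.9168 = 1.9047

1.90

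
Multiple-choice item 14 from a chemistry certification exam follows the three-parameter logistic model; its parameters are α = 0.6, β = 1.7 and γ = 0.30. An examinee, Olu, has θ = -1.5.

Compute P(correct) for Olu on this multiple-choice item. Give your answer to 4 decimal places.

0.3895

P(θ) = γ + (1 − γ) · 1 / (1 + exp(−α(θ − β)))
Exponent: 0.6 × (-1.5 − 1.7) = -1.9200
1/(1 + e^{1.9200}) = 0.1279
P = 0.30 + 0.70 × 0.1279 = 0.3895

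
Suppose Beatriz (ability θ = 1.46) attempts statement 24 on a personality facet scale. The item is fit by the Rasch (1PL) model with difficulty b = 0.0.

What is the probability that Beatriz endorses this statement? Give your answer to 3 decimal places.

0.812

P(θ) = 1 / (1 + exp(−(θ − b)))
Exponent: (1.46 − 0.0) = 1.4600
1/(1 + e^{-1.4600}) = 0.8115
P = 0.8115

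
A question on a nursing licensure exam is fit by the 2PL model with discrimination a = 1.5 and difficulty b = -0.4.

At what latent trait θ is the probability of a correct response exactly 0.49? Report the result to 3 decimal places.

-0.427

P(θ) = 1 / (1 + exp(−a(θ − b)))
logit = ln(0.4900/0.5100) = -0.0400
θ = b + logit/(a) = -0.4 + (-0.0400)/1.5000 = -0.4267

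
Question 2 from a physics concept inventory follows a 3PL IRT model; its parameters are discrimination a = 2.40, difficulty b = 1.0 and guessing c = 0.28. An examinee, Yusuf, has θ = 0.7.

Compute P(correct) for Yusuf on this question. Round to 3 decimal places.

0.516

P(θ) = c + (1 − c) · 1 / (1 + exp(−a(θ − b)))
Exponent: 2.40 × (0.7 − 1.0) = -0.7200
1/(1 + e^{0.7200}) = 0.3274
P = 0.28 + 0.72 × 0.3274 = 0.5157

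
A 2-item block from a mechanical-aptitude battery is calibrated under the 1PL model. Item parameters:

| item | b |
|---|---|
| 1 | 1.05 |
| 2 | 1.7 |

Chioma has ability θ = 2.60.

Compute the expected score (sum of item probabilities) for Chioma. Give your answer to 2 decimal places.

P(θ) = 1 / (1 + exp(−(θ − b)))
P_1 = 1/(1+e^{-1.5500}) = 0.8249
P_2 = 1/(1+e^{-0.9000}) = 0.7109
E[score] = 0.8249 + 0.7109 = 1.5359

1.54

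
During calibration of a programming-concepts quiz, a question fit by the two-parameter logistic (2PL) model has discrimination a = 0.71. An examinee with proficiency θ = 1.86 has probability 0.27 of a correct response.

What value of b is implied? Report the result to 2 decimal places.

3.26

P(θ) = 1 / (1 + exp(−a(θ − b)))
logit(0.27) = ln(0.27/0.73) = -0.9946
b = θ − logit/(a) = 1.86 − (-0.9946)/0.7100 = 3.2609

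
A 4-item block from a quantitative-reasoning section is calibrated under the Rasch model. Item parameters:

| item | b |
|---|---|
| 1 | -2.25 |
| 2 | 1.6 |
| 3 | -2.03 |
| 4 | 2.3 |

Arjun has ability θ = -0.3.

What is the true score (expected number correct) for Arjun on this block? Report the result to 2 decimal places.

P(θ) = 1 / (1 + exp(−(θ − b)))
P_1 = 1/(1+e^{-1.9500}) = 0.8754
P_2 = 1/(1+e^{1.9000}) = 0.1301
P_3 = 1/(1+e^{-1.7300}) = 0.8494
P_4 = 1/(1+e^{2.6000}) = 0.0691
E[score] = 0.8754 + 0.1301 + 0.8494 + 0.0691 = 1.9241

1.92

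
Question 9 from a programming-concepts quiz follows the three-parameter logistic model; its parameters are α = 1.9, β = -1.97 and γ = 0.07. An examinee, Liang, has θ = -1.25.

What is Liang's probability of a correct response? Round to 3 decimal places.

0.811

P(θ) = γ + (1 − γ) · 1 / (1 + exp(−α(θ − β)))
Exponent: 1.9 × (-1.25 − (-1.97)) = 1.3680
1/(1 + e^{-1.3680}) = 0.7971
P = 0.07 + 0.93 × 0.7971 = 0.8113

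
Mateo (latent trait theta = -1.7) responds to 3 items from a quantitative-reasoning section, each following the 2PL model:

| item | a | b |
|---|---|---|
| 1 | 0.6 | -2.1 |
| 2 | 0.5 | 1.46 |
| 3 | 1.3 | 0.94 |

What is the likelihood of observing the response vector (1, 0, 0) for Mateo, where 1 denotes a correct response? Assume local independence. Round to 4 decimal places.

0.4496

P(theta) = 1 / (1 + exp(−a(theta − b)))
P_1 = 1/(1+e^{-0.2400}) = 0.5597
P_2 = 1/(1+e^{1.5800}) = 0.1708
P_3 = 1/(1+e^{3.4320}) = 0.0313
L = P_1 × (1−P_2) × (1−P_3) = 0.5597 × 0.8292 × 0.9687 = 0.44959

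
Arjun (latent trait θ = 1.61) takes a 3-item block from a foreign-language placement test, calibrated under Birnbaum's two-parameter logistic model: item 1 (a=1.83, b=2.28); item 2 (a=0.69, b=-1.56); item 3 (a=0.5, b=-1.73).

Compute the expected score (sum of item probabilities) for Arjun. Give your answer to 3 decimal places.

P(θ) = 1 / (1 + exp(−a(θ − b)))
P_1 = 1/(1+e^{1.2261}) = 0.2269
P_2 = 1/(1+e^{-2.1873}) = 0.8991
P_3 = 1/(1+e^{-1.6700}) = 0.8416
E[score] = 0.2269 + 0.8991 + 0.8416 = 1.9675

1.968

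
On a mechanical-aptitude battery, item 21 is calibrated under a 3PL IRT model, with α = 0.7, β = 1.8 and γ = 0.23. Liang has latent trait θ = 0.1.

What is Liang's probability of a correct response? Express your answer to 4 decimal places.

0.4096

P(θ) = γ + (1 − γ) · 1 / (1 + exp(−α(θ − β)))
Exponent: 0.7 × (0.1 − 1.8) = -1.1900
1/(1 + e^{1.1900}) = 0.2333
P = 0.23 + 0.77 × 0.2333 = 0.4096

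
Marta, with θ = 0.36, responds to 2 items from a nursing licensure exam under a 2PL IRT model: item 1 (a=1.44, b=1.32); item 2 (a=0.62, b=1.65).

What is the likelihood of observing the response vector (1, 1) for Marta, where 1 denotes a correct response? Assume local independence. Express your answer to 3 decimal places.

P(θ) = 1 / (1 + exp(−a(θ − b)))
P_1 = 1/(1+e^{1.3824}) = 0.2006
P_2 = 1/(1+e^{0.7998}) = 0.3101
L = P_1 × P_2 = 0.2006 × 0.3101 = 0.06221

0.062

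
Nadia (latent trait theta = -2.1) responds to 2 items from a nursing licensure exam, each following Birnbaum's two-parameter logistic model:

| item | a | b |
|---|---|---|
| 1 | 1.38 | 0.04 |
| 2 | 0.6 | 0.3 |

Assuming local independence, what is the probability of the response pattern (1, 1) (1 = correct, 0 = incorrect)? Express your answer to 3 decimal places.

0.009

P(theta) = 1 / (1 + exp(−a(theta − b)))
P_1 = 1/(1+e^{2.9532}) = 0.0496
P_2 = 1/(1+e^{1.4400}) = 0.1915
L = P_1 × P_2 = 0.0496 × 0.1915 = 0.00950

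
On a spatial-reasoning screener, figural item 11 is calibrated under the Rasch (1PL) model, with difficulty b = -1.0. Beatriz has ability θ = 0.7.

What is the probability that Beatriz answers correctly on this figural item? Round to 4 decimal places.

P(θ) = 1 / (1 + exp(−(θ − b)))
Exponent: (0.7 − (-1.0)) = 1.7000
1/(1 + e^{-1.7000}) = 0.8455
P = 0.8455

0.8455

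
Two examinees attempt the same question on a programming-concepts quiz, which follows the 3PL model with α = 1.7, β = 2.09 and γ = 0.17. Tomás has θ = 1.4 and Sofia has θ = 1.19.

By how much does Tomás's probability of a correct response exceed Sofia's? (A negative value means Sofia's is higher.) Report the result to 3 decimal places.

0.048

P(θ) = γ + (1 − γ) · 1 / (1 + exp(−α(θ − β)))
P(Tomás) = 0.3661  [exponent -1.1730]
P(Sofia) = 0.3177  [exponent -1.5300]
Difference = 0.3661 − 0.3177 = 0.0484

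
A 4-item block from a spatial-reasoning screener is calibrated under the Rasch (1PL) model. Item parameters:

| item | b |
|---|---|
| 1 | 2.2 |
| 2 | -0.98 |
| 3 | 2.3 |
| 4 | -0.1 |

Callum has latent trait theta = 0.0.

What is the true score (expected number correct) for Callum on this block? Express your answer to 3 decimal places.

1.443

P(theta) = 1 / (1 + exp(−(theta − b)))
P_1 = 1/(1+e^{2.2000}) = 0.0998
P_2 = 1/(1+e^{-0.9800}) = 0.7271
P_3 = 1/(1+e^{2.3000}) = 0.0911
P_4 = 1/(1+e^{-0.1000}) = 0.5250
E[score] = 0.0998 + 0.7271 + 0.0911 + 0.5250 = 1.4430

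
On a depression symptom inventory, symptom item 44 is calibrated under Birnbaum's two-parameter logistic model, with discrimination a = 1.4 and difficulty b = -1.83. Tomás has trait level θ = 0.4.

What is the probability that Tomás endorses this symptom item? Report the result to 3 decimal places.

P(θ) = 1 / (1 + exp(−a(θ − b)))
Exponent: 1.4 × (0.4 − (-1.83)) = 3.1220
1/(1 + e^{-3.1220}) = 0.9578

0.958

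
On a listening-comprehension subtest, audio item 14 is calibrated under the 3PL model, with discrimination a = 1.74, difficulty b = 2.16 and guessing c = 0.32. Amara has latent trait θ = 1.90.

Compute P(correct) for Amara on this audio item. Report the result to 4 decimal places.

0.5844

P(θ) = c + (1 − c) · 1 / (1 + exp(−a(θ − b)))
Exponent: 1.74 × (1.90 − 2.16) = -0.4524
1/(1 + e^{0.4524}) = 0.3888
P = 0.32 + 0.68 × 0.3888 = 0.5844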